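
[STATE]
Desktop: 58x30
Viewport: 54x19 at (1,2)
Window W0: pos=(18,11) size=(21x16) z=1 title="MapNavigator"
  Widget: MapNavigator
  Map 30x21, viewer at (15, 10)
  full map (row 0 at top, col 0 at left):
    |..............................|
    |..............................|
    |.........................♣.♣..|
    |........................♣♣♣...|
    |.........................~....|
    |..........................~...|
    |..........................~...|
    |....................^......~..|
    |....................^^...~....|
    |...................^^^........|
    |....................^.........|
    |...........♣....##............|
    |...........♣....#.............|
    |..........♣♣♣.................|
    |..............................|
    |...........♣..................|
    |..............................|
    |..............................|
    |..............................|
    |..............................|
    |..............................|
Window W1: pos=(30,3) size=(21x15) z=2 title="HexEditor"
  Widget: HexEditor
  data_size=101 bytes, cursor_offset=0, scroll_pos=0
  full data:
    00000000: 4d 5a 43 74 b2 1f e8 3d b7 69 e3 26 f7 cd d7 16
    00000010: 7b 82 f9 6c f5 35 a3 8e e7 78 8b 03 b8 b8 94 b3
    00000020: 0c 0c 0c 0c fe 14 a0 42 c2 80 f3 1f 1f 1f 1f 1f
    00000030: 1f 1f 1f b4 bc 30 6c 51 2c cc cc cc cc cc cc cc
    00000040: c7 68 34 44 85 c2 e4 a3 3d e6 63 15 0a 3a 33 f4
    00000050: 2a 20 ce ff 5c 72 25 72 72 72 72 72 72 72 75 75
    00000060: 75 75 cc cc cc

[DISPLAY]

                                                      
                             ┏━━━━━━━━━━━━━━━━━━━┓    
                             ┃ HexEditor         ┃    
                             ┠───────────────────┨    
                             ┃00000000  4D 5a 43 ┃    
                             ┃00000010  7b 82 f9 ┃    
                             ┃00000020  0c 0c 0c ┃    
                             ┃00000030  1f 1f 1f ┃    
                             ┃00000040  c7 68 34 ┃    
                 ┏━━━━━━━━━━━┃00000050  2a 20 ce ┃    
                 ┃ MapNavigat┃00000060  75 75 cc ┃    
                 ┠───────────┃                   ┃    
                 ┃...........┃                   ┃    
                 ┃...........┃                   ┃    
                 ┃...........┃                   ┃    
                 ┃...........┗━━━━━━━━━━━━━━━━━━━┛    
                 ┃..............^^...┃                
                 ┃.............^^^...┃                
                 ┃.........@....^....┃                


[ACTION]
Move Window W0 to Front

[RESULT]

                                                      
                             ┏━━━━━━━━━━━━━━━━━━━┓    
                             ┃ HexEditor         ┃    
                             ┠───────────────────┨    
                             ┃00000000  4D 5a 43 ┃    
                             ┃00000010  7b 82 f9 ┃    
                             ┃00000020  0c 0c 0c ┃    
                             ┃00000030  1f 1f 1f ┃    
                             ┃00000040  c7 68 34 ┃    
                 ┏━━━━━━━━━━━━━━━━━━━┓  2a 20 ce ┃    
                 ┃ MapNavigator      ┃  75 75 cc ┃    
                 ┠───────────────────┨           ┃    
                 ┃...................┃           ┃    
                 ┃...................┃           ┃    
                 ┃...................┃           ┃    
                 ┃..............^....┃━━━━━━━━━━━┛    
                 ┃..............^^...┃                
                 ┃.............^^^...┃                
                 ┃.........@....^....┃                


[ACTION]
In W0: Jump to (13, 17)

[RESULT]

                                                      
                             ┏━━━━━━━━━━━━━━━━━━━┓    
                             ┃ HexEditor         ┃    
                             ┠───────────────────┨    
                             ┃00000000  4D 5a 43 ┃    
                             ┃00000010  7b 82 f9 ┃    
                             ┃00000020  0c 0c 0c ┃    
                             ┃00000030  1f 1f 1f ┃    
                             ┃00000040  c7 68 34 ┃    
                 ┏━━━━━━━━━━━━━━━━━━━┓  2a 20 ce ┃    
                 ┃ MapNavigator      ┃  75 75 cc ┃    
                 ┠───────────────────┨           ┃    
                 ┃.......♣....##.....┃           ┃    
                 ┃.......♣....#......┃           ┃    
                 ┃......♣♣♣..........┃           ┃    
                 ┃...................┃━━━━━━━━━━━┛    
                 ┃.......♣...........┃                
                 ┃...................┃                
                 ┃.........@.........┃                


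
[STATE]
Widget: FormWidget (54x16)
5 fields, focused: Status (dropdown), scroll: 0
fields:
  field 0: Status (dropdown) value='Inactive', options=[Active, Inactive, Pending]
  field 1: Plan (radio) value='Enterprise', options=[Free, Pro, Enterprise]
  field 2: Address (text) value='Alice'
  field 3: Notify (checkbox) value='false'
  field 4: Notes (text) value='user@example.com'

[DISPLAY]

> Status:     [Inactive                             ▼]
  Plan:       ( ) Free  ( ) Pro  (●) Enterprise       
  Address:    [Alice                                 ]
  Notify:     [ ]                                     
  Notes:      [user@example.com                      ]
                                                      
                                                      
                                                      
                                                      
                                                      
                                                      
                                                      
                                                      
                                                      
                                                      
                                                      


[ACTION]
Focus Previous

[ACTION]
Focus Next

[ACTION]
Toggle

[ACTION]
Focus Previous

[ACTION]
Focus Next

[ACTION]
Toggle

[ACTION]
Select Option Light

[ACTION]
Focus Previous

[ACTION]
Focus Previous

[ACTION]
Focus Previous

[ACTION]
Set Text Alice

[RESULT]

  Status:     [Inactive                             ▼]
  Plan:       ( ) Free  ( ) Pro  (●) Enterprise       
> Address:    [Alice                                 ]
  Notify:     [ ]                                     
  Notes:      [user@example.com                      ]
                                                      
                                                      
                                                      
                                                      
                                                      
                                                      
                                                      
                                                      
                                                      
                                                      
                                                      


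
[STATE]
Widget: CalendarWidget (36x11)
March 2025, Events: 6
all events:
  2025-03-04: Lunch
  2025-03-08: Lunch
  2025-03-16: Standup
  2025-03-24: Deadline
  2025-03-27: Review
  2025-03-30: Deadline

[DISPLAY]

             March 2025             
Mo Tu We Th Fr Sa Su                
                1  2                
 3  4*  5  6  7  8*  9              
10 11 12 13 14 15 16*               
17 18 19 20 21 22 23                
24* 25 26 27* 28 29 30*             
31                                  
                                    
                                    
                                    


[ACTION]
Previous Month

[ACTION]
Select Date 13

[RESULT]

           February 2025            
Mo Tu We Th Fr Sa Su                
                1  2                
 3  4  5  6  7  8  9                
10 11 12 [13] 14 15 16              
17 18 19 20 21 22 23                
24 25 26 27 28                      
                                    
                                    
                                    
                                    


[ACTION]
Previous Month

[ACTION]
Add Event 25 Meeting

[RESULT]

            January 2025            
Mo Tu We Th Fr Sa Su                
       1  2  3  4  5                
 6  7  8  9 10 11 12                
13 14 15 16 17 18 19                
20 21 22 23 24 25* 26               
27 28 29 30 31                      
                                    
                                    
                                    
                                    


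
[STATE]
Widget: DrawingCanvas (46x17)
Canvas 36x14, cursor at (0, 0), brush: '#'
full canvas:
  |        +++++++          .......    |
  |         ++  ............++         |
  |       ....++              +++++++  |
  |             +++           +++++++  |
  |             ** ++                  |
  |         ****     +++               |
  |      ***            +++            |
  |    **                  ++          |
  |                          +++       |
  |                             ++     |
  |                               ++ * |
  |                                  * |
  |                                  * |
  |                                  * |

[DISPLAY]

+       +++++++          .......              
         ++  ............++                   
       ....++              +++++++            
             +++           +++++++            
             ** ++                            
         ****     +++                         
      ***            +++                      
    **                  ++                    
                          +++                 
                             ++               
                               ++ *           
                                  *           
                                  *           
                                  *           
                                              
                                              
                                              


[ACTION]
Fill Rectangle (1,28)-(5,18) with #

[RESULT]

+       +++++++          .......              
         ++  .....###########                 
       ....++     ###########+++++            
             +++  ###########+++++            
             ** ++###########                 
         ****     ###########                 
      ***            +++                      
    **                  ++                    
                          +++                 
                             ++               
                               ++ *           
                                  *           
                                  *           
                                  *           
                                              
                                              
                                              


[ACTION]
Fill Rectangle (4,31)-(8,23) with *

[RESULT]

+       +++++++          .......              
         ++  .....###########                 
       ....++     ###########+++++            
             +++  ###########+++++            
             ** ++#####*********              
         ****     #####*********              
      ***            ++*********              
    **                 *********              
                       *********              
                             ++               
                               ++ *           
                                  *           
                                  *           
                                  *           
                                              
                                              
                                              


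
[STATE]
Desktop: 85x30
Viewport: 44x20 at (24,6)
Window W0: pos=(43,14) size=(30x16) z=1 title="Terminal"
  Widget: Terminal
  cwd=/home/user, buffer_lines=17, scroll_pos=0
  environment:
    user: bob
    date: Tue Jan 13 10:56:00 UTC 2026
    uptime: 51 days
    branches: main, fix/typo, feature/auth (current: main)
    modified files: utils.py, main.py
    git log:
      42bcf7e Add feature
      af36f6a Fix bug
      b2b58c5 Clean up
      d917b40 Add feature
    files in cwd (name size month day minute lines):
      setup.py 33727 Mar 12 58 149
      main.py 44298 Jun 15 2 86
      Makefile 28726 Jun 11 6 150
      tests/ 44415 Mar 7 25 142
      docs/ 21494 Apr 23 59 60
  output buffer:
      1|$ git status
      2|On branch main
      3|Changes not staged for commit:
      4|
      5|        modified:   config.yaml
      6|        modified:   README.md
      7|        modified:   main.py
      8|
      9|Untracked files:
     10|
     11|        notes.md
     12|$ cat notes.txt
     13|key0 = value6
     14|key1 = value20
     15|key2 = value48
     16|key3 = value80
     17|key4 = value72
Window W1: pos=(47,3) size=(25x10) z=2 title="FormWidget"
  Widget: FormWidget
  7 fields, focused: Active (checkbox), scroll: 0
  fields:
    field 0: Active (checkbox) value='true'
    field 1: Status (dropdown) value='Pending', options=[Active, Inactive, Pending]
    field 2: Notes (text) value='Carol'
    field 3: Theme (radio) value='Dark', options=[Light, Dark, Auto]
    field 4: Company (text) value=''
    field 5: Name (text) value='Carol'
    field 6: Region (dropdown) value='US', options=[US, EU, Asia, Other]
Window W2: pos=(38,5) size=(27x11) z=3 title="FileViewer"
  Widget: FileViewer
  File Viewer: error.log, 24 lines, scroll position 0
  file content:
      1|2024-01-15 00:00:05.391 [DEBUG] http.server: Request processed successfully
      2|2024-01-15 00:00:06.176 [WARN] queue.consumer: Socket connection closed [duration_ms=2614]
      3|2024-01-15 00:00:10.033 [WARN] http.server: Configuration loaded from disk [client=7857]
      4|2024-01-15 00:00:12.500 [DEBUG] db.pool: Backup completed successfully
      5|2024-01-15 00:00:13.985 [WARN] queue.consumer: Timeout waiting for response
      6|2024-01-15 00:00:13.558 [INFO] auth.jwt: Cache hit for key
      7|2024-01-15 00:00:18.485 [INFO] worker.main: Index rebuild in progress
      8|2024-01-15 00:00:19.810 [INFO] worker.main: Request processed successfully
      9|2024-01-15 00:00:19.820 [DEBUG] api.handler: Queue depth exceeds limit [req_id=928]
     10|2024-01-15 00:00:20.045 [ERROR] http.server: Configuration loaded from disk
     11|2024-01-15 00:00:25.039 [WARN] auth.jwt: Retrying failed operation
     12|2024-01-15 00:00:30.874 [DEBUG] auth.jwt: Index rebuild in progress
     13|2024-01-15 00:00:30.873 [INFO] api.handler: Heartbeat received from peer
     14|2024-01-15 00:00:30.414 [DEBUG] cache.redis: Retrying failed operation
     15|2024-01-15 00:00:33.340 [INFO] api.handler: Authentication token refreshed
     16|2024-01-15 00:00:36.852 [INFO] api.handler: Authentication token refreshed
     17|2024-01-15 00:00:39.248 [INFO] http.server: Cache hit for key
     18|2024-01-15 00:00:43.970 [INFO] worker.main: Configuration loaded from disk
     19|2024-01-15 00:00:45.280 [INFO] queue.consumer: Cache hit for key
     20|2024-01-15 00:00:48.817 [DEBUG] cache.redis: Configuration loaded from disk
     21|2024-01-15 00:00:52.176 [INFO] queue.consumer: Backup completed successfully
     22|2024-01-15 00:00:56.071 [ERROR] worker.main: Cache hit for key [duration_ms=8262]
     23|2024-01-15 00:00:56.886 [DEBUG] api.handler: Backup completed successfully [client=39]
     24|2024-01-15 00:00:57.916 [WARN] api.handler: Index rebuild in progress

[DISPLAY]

              ┃ FileViewer              ┃   
              ┠─────────────────────────┨ndi
              ┃2024-01-15 00:00:05.391 ▲┃rol
              ┃2024-01-15 00:00:06.176 █┃ Li
              ┃2024-01-15 00:00:10.033 ░┃   
              ┃2024-01-15 00:00:12.500 ░┃rol
              ┃2024-01-15 00:00:13.985 ░┃━━━
              ┃2024-01-15 00:00:13.558 ░┃   
              ┃2024-01-15 00:00:18.485 ▼┃━━━
              ┗━━━━━━━━━━━━━━━━━━━━━━━━━┛   
                   ┠────────────────────────
                   ┃$ git status            
                   ┃On branch main          
                   ┃Changes not staged for c
                   ┃                        
                   ┃        modified:   conf
                   ┃        modified:   READ
                   ┃        modified:   main
                   ┃                        
                   ┃Untracked files:        


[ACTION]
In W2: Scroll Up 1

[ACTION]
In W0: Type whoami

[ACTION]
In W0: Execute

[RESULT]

              ┃ FileViewer              ┃   
              ┠─────────────────────────┨ndi
              ┃2024-01-15 00:00:05.391 ▲┃rol
              ┃2024-01-15 00:00:06.176 █┃ Li
              ┃2024-01-15 00:00:10.033 ░┃   
              ┃2024-01-15 00:00:12.500 ░┃rol
              ┃2024-01-15 00:00:13.985 ░┃━━━
              ┃2024-01-15 00:00:13.558 ░┃   
              ┃2024-01-15 00:00:18.485 ▼┃━━━
              ┗━━━━━━━━━━━━━━━━━━━━━━━━━┛   
                   ┠────────────────────────
                   ┃Untracked files:        
                   ┃                        
                   ┃        notes.md        
                   ┃$ cat notes.txt         
                   ┃key0 = value6           
                   ┃key1 = value20          
                   ┃key2 = value48          
                   ┃key3 = value80          
                   ┃key4 = value72          


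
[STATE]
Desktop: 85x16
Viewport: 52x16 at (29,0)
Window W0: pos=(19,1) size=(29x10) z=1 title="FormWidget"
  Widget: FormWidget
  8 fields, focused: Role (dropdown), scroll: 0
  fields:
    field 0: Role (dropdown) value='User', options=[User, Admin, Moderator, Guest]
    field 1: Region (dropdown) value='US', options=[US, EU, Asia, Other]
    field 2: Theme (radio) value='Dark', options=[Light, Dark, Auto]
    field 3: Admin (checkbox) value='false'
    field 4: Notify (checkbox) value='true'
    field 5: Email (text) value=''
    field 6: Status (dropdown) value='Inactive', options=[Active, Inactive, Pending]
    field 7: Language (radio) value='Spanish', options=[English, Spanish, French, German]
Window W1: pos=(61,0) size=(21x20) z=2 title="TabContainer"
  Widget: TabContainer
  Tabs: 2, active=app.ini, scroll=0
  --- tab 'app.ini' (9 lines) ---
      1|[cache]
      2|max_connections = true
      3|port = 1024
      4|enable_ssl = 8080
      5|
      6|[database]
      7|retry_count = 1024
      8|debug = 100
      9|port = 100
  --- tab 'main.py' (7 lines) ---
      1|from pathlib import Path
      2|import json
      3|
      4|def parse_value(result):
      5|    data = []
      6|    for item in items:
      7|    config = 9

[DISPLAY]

                                ┏━━━━━━━━━━━━━━━━━━━
━━━━━━━━━━━━━━━━━━┓             ┃ TabContainer      
et                ┃             ┠───────────────────
──────────────────┨             ┃[app.ini]│ main.py 
     [User      ▼]┃             ┃───────────────────
     [US        ▼]┃             ┃[cache]            
     ( ) Light  (●┃             ┃max_connections = t
     [ ]          ┃             ┃port = 1024        
     [x]          ┃             ┃enable_ssl = 8080  
     [           ]┃             ┃                   
━━━━━━━━━━━━━━━━━━┛             ┃[database]         
                                ┃retry_count = 1024 
                                ┃debug = 100        
                                ┃port = 100         
                                ┃                   
                                ┃                   


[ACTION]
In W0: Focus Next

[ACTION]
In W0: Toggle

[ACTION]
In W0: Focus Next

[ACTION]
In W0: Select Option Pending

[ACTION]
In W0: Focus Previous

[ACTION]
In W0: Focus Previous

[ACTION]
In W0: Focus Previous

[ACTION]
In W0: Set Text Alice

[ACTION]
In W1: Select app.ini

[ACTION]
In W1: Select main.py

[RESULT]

                                ┏━━━━━━━━━━━━━━━━━━━
━━━━━━━━━━━━━━━━━━┓             ┃ TabContainer      
et                ┃             ┠───────────────────
──────────────────┨             ┃ app.ini │[main.py]
     [User      ▼]┃             ┃───────────────────
     [US        ▼]┃             ┃from pathlib import
     ( ) Light  (●┃             ┃import json        
     [ ]          ┃             ┃                   
     [x]          ┃             ┃def parse_value(res
     [           ]┃             ┃    data = []      
━━━━━━━━━━━━━━━━━━┛             ┃    for item in ite
                                ┃    config = 9     
                                ┃                   
                                ┃                   
                                ┃                   
                                ┃                   


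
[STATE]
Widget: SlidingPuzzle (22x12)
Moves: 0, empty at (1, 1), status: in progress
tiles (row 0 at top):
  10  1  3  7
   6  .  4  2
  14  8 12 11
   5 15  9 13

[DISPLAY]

┌────┬────┬────┬────┐ 
│ 10 │  1 │  3 │  7 │ 
├────┼────┼────┼────┤ 
│  6 │    │  4 │  2 │ 
├────┼────┼────┼────┤ 
│ 14 │  8 │ 12 │ 11 │ 
├────┼────┼────┼────┤ 
│  5 │ 15 │  9 │ 13 │ 
└────┴────┴────┴────┘ 
Moves: 0              
                      
                      


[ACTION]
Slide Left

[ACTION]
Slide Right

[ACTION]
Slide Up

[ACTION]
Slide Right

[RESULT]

┌────┬────┬────┬────┐ 
│ 10 │  1 │  3 │  7 │ 
├────┼────┼────┼────┤ 
│  6 │  8 │  4 │  2 │ 
├────┼────┼────┼────┤ 
│    │ 14 │ 12 │ 11 │ 
├────┼────┼────┼────┤ 
│  5 │ 15 │  9 │ 13 │ 
└────┴────┴────┴────┘ 
Moves: 4              
                      
                      


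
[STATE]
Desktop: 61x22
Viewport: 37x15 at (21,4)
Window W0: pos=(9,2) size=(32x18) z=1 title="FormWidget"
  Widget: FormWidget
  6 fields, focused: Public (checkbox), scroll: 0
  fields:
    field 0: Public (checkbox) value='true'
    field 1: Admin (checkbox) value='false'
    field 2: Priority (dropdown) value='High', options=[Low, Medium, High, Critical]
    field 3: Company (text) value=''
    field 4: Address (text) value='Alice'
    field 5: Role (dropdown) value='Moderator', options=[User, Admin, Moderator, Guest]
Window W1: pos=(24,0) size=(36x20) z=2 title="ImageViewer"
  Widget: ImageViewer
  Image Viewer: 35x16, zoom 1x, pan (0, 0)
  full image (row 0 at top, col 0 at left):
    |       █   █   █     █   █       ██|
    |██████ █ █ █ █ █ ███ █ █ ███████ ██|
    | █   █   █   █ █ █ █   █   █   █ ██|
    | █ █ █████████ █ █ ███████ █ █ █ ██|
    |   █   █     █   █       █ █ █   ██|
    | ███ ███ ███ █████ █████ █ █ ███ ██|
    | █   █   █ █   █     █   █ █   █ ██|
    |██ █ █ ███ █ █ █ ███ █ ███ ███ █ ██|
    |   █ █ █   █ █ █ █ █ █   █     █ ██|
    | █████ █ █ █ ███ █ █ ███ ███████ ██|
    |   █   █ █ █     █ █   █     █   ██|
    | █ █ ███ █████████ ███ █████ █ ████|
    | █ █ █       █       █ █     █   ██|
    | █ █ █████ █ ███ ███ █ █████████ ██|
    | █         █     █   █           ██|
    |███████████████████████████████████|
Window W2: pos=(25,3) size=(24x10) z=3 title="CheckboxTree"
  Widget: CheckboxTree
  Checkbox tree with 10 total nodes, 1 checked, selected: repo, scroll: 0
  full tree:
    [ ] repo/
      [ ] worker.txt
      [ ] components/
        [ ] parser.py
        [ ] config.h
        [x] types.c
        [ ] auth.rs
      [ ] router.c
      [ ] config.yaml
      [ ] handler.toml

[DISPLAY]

───┃┃ CheckboxTree         ┃ ███████ 
   ┃┠──────────────────────┨   █   █ 
   ┃┃>[-] repo/            ┃██ █ █ █ 
   ┃┃   [ ] worker.txt     ┃ █ █ █   
   ┃┃   [-] components/    ┃ █ █ ███ 
   ┃┃     [ ] parser.py    ┃ █ █   █ 
   ┃┃     [ ] config.h     ┃██ ███ █ 
   ┃┃     [x] types.c      ┃ █     █ 
   ┃┗━━━━━━━━━━━━━━━━━━━━━━┛ ███████ 
   ┃   █   █ █ █     █ █   █     █   
   ┃ █ █ ███ █████████ ███ █████ █ ██
   ┃ █ █ █       █       █ █     █   
   ┃ █ █ █████ █ ███ ███ █ █████████ 
   ┃ █         █     █   █           
   ┃█████████████████████████████████


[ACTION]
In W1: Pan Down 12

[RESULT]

───┃┃ CheckboxTree         ┃████████ 
   ┃┠──────────────────────┨         
   ┃┃>[-] repo/            ┃█████████
   ┃┃   [ ] worker.txt     ┃         
   ┃┃   [-] components/    ┃         
   ┃┃     [ ] parser.py    ┃         
   ┃┃     [ ] config.h     ┃         
   ┃┃     [x] types.c      ┃         
   ┃┗━━━━━━━━━━━━━━━━━━━━━━┛         
   ┃                                 
   ┃                                 
   ┃                                 
   ┃                                 
   ┃                                 
   ┃                                 


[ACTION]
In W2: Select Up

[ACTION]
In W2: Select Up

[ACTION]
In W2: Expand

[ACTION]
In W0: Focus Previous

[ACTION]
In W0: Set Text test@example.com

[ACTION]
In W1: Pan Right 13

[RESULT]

───┃┃ CheckboxTree         ┃         
   ┃┠──────────────────────┨         
   ┃┃>[-] repo/            ┃         
   ┃┃   [ ] worker.txt     ┃         
   ┃┃   [-] components/    ┃         
   ┃┃     [ ] parser.py    ┃         
   ┃┃     [ ] config.h     ┃         
   ┃┃     [x] types.c      ┃         
   ┃┗━━━━━━━━━━━━━━━━━━━━━━┛         
   ┃                                 
   ┃                                 
   ┃                                 
   ┃                                 
   ┃                                 
   ┃                                 


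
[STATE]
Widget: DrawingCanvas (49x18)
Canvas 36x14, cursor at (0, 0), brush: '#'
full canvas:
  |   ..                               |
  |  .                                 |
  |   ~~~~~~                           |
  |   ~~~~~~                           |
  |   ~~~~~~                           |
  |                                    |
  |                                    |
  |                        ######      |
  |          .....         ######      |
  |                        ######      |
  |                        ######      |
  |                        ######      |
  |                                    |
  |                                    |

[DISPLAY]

+  ..                                            
  .                                              
   ~~~~~~                                        
   ~~~~~~                                        
   ~~~~~~                                        
                                                 
                                                 
                        ######                   
          .....         ######                   
                        ######                   
                        ######                   
                        ######                   
                                                 
                                                 
                                                 
                                                 
                                                 
                                                 


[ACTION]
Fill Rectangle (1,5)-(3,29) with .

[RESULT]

+  ..                                            
  .  .........................                   
   ~~.........................                   
   ~~.........................                   
   ~~~~~~                                        
                                                 
                                                 
                        ######                   
          .....         ######                   
                        ######                   
                        ######                   
                        ######                   
                                                 
                                                 
                                                 
                                                 
                                                 
                                                 


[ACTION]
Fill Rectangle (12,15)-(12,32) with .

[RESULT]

+  ..                                            
  .  .........................                   
   ~~.........................                   
   ~~.........................                   
   ~~~~~~                                        
                                                 
                                                 
                        ######                   
          .....         ######                   
                        ######                   
                        ######                   
                        ######                   
               ..................                
                                                 
                                                 
                                                 
                                                 
                                                 


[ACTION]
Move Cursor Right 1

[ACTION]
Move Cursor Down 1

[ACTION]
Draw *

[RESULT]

   ..                                            
 *.  .........................                   
   ~~.........................                   
   ~~.........................                   
   ~~~~~~                                        
                                                 
                                                 
                        ######                   
          .....         ######                   
                        ######                   
                        ######                   
                        ######                   
               ..................                
                                                 
                                                 
                                                 
                                                 
                                                 


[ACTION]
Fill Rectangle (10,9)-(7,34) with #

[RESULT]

   ..                                            
 *.  .........................                   
   ~~.........................                   
   ~~.........................                   
   ~~~~~~                                        
                                                 
                                                 
         ##########################              
         ##########################              
         ##########################              
         ##########################              
                        ######                   
               ..................                
                                                 
                                                 
                                                 
                                                 
                                                 


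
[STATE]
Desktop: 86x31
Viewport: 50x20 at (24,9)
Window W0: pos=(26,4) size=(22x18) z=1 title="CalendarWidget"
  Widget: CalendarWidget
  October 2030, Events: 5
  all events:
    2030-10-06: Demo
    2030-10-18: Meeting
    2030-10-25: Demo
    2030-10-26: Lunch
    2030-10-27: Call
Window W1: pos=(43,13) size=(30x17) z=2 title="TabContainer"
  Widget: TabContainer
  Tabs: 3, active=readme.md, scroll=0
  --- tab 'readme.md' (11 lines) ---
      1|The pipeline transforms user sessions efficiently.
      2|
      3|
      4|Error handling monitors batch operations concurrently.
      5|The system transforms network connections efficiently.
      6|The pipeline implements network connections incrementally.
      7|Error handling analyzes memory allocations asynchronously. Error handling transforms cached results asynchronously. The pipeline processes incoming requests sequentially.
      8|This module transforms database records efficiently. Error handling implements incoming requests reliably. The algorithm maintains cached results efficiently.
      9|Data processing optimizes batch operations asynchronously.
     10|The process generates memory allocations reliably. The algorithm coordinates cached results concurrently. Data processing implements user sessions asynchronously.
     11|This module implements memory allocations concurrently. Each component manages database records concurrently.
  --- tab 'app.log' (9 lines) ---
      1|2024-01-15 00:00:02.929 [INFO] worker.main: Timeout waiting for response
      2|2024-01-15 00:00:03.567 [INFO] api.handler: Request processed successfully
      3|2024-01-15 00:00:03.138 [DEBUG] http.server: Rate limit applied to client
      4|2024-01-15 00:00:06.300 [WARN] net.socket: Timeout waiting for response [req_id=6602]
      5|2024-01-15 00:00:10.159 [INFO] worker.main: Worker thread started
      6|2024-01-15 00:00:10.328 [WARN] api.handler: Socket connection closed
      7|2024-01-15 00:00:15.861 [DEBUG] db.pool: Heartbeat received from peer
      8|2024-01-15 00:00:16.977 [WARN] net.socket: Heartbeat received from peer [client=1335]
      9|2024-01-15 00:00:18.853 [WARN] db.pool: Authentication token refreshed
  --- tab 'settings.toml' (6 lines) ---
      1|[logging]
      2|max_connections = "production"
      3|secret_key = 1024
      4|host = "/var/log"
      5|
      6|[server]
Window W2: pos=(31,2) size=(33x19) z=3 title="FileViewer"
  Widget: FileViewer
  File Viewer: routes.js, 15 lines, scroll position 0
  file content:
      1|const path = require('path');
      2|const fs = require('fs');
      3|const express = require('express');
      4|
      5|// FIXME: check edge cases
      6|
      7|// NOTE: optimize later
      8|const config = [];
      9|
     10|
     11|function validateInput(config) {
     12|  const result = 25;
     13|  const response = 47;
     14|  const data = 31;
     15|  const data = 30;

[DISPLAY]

  ┃    ┃// FIXME: check edge cases    ░┃          
  ┃ 7  ┃                              ░┃          
  ┃14 1┃// NOTE: optimize later       ░┃          
  ┃21 2┃const config = [];            ░┃          
  ┃28 2┃                              ░┃━━━━━━━━┓ 
  ┃    ┃                              ░┃        ┃ 
  ┃    ┃function validateInput(config)░┃────────┨ 
  ┃    ┃  const result = 25;          ░┃ │ setti┃ 
  ┃    ┃  const response = 47;        ░┃────────┃ 
  ┃    ┃  const data = 31;            ░┃rms user┃ 
  ┃    ┃  const data = 30;            ▼┃        ┃ 
  ┃    ┗━━━━━━━━━━━━━━━━━━━━━━━━━━━━━━━┛        ┃ 
  ┗━━━━━━━━━━━━━━━━┃Error handling monitors batc┃ 
                   ┃The system transforms networ┃ 
                   ┃The pipeline implements netw┃ 
                   ┃Error handling analyzes memo┃ 
                   ┃This module transforms datab┃ 
                   ┃Data processing optimizes ba┃ 
                   ┃The process generates memory┃ 
                   ┃This module implements memor┃ 


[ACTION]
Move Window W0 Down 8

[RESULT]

       ┃// FIXME: check edge cases    ░┃          
       ┃                              ░┃          
       ┃// NOTE: optimize later       ░┃          
  ┏━━━━┃const config = [];            ░┃          
  ┃ Cal┃                              ░┃━━━━━━━━┓ 
  ┠────┃                              ░┃        ┃ 
  ┃    ┃function validateInput(config)░┃────────┨ 
  ┃Mo T┃  const result = 25;          ░┃ │ setti┃ 
  ┃    ┃  const response = 47;        ░┃────────┃ 
  ┃ 7  ┃  const data = 31;            ░┃rms user┃ 
  ┃14 1┃  const data = 30;            ▼┃        ┃ 
  ┃21 2┗━━━━━━━━━━━━━━━━━━━━━━━━━━━━━━━┛        ┃ 
  ┃28 29 30 31     ┃Error handling monitors batc┃ 
  ┃                ┃The system transforms networ┃ 
  ┃                ┃The pipeline implements netw┃ 
  ┃                ┃Error handling analyzes memo┃ 
  ┃                ┃This module transforms datab┃ 
  ┃                ┃Data processing optimizes ba┃ 
  ┃                ┃The process generates memory┃ 
  ┃                ┃This module implements memor┃ 


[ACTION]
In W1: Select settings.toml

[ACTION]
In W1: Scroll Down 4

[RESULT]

       ┃// FIXME: check edge cases    ░┃          
       ┃                              ░┃          
       ┃// NOTE: optimize later       ░┃          
  ┏━━━━┃const config = [];            ░┃          
  ┃ Cal┃                              ░┃━━━━━━━━┓ 
  ┠────┃                              ░┃        ┃ 
  ┃    ┃function validateInput(config)░┃────────┨ 
  ┃Mo T┃  const result = 25;          ░┃ │[setti┃ 
  ┃    ┃  const response = 47;        ░┃────────┃ 
  ┃ 7  ┃  const data = 31;            ░┃        ┃ 
  ┃14 1┃  const data = 30;            ▼┃        ┃ 
  ┃21 2┗━━━━━━━━━━━━━━━━━━━━━━━━━━━━━━━┛        ┃ 
  ┃28 29 30 31     ┃                            ┃ 
  ┃                ┃                            ┃ 
  ┃                ┃                            ┃ 
  ┃                ┃                            ┃ 
  ┃                ┃                            ┃ 
  ┃                ┃                            ┃ 
  ┃                ┃                            ┃ 
  ┃                ┃                            ┃ 
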